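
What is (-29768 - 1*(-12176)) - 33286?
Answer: -50878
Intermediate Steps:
(-29768 - 1*(-12176)) - 33286 = (-29768 + 12176) - 33286 = -17592 - 33286 = -50878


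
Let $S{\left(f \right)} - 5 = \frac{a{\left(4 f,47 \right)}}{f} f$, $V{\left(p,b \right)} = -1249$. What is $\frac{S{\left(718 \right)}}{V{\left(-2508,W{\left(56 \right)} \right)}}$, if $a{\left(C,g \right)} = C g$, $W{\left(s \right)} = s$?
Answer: $- \frac{134989}{1249} \approx -108.08$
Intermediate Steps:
$S{\left(f \right)} = 5 + 188 f$ ($S{\left(f \right)} = 5 + \frac{4 f 47}{f} f = 5 + \frac{188 f}{f} f = 5 + 188 f$)
$\frac{S{\left(718 \right)}}{V{\left(-2508,W{\left(56 \right)} \right)}} = \frac{5 + 188 \cdot 718}{-1249} = \left(5 + 134984\right) \left(- \frac{1}{1249}\right) = 134989 \left(- \frac{1}{1249}\right) = - \frac{134989}{1249}$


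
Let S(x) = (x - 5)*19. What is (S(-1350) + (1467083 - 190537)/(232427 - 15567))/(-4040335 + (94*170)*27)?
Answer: 2790892077/391310316250 ≈ 0.0071322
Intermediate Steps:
S(x) = -95 + 19*x (S(x) = (-5 + x)*19 = -95 + 19*x)
(S(-1350) + (1467083 - 190537)/(232427 - 15567))/(-4040335 + (94*170)*27) = ((-95 + 19*(-1350)) + (1467083 - 190537)/(232427 - 15567))/(-4040335 + (94*170)*27) = ((-95 - 25650) + 1276546/216860)/(-4040335 + 15980*27) = (-25745 + 1276546*(1/216860))/(-4040335 + 431460) = (-25745 + 638273/108430)/(-3608875) = -2790892077/108430*(-1/3608875) = 2790892077/391310316250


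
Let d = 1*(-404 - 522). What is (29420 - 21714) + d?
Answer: 6780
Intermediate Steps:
d = -926 (d = 1*(-926) = -926)
(29420 - 21714) + d = (29420 - 21714) - 926 = 7706 - 926 = 6780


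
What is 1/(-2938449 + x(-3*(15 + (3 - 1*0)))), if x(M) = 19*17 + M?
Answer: -1/2938180 ≈ -3.4035e-7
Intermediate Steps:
x(M) = 323 + M
1/(-2938449 + x(-3*(15 + (3 - 1*0)))) = 1/(-2938449 + (323 - 3*(15 + (3 - 1*0)))) = 1/(-2938449 + (323 - 3*(15 + (3 + 0)))) = 1/(-2938449 + (323 - 3*(15 + 3))) = 1/(-2938449 + (323 - 3*18)) = 1/(-2938449 + (323 - 54)) = 1/(-2938449 + 269) = 1/(-2938180) = -1/2938180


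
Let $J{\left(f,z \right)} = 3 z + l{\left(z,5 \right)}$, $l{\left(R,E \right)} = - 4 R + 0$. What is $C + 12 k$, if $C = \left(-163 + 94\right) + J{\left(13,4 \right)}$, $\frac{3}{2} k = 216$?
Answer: $1655$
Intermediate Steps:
$l{\left(R,E \right)} = - 4 R$
$J{\left(f,z \right)} = - z$ ($J{\left(f,z \right)} = 3 z - 4 z = - z$)
$k = 144$ ($k = \frac{2}{3} \cdot 216 = 144$)
$C = -73$ ($C = \left(-163 + 94\right) - 4 = -69 - 4 = -73$)
$C + 12 k = -73 + 12 \cdot 144 = -73 + 1728 = 1655$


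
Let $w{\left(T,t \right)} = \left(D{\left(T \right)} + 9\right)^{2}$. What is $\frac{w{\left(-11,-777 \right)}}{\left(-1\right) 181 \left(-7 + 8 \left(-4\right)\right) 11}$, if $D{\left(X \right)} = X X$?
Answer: $\frac{1300}{5973} \approx 0.21765$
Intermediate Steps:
$D{\left(X \right)} = X^{2}$
$w{\left(T,t \right)} = \left(9 + T^{2}\right)^{2}$ ($w{\left(T,t \right)} = \left(T^{2} + 9\right)^{2} = \left(9 + T^{2}\right)^{2}$)
$\frac{w{\left(-11,-777 \right)}}{\left(-1\right) 181 \left(-7 + 8 \left(-4\right)\right) 11} = \frac{\left(9 + \left(-11\right)^{2}\right)^{2}}{\left(-1\right) 181 \left(-7 + 8 \left(-4\right)\right) 11} = \frac{\left(9 + 121\right)^{2}}{\left(-1\right) 181 \left(-7 - 32\right) 11} = \frac{130^{2}}{\left(-1\right) 181 \left(-39\right) 11} = \frac{16900}{\left(-1\right) \left(\left(-7059\right) 11\right)} = \frac{16900}{\left(-1\right) \left(-77649\right)} = \frac{16900}{77649} = 16900 \cdot \frac{1}{77649} = \frac{1300}{5973}$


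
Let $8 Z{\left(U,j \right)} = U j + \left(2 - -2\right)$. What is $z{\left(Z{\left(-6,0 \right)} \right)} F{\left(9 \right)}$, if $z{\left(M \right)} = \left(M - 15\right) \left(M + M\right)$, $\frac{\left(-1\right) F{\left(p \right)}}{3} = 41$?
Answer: $\frac{3567}{2} \approx 1783.5$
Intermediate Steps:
$F{\left(p \right)} = -123$ ($F{\left(p \right)} = \left(-3\right) 41 = -123$)
$Z{\left(U,j \right)} = \frac{1}{2} + \frac{U j}{8}$ ($Z{\left(U,j \right)} = \frac{U j + \left(2 - -2\right)}{8} = \frac{U j + \left(2 + 2\right)}{8} = \frac{U j + 4}{8} = \frac{4 + U j}{8} = \frac{1}{2} + \frac{U j}{8}$)
$z{\left(M \right)} = 2 M \left(-15 + M\right)$ ($z{\left(M \right)} = \left(-15 + M\right) 2 M = 2 M \left(-15 + M\right)$)
$z{\left(Z{\left(-6,0 \right)} \right)} F{\left(9 \right)} = 2 \left(\frac{1}{2} + \frac{1}{8} \left(-6\right) 0\right) \left(-15 + \left(\frac{1}{2} + \frac{1}{8} \left(-6\right) 0\right)\right) \left(-123\right) = 2 \left(\frac{1}{2} + 0\right) \left(-15 + \left(\frac{1}{2} + 0\right)\right) \left(-123\right) = 2 \cdot \frac{1}{2} \left(-15 + \frac{1}{2}\right) \left(-123\right) = 2 \cdot \frac{1}{2} \left(- \frac{29}{2}\right) \left(-123\right) = \left(- \frac{29}{2}\right) \left(-123\right) = \frac{3567}{2}$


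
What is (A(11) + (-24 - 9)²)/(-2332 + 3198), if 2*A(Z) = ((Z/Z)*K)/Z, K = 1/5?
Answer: 119791/95260 ≈ 1.2575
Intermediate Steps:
K = ⅕ (K = 1*(⅕) = ⅕ ≈ 0.20000)
A(Z) = 1/(10*Z) (A(Z) = (((Z/Z)*(⅕))/Z)/2 = ((1*(⅕))/Z)/2 = (1/(5*Z))/2 = 1/(10*Z))
(A(11) + (-24 - 9)²)/(-2332 + 3198) = ((⅒)/11 + (-24 - 9)²)/(-2332 + 3198) = ((⅒)*(1/11) + (-33)²)/866 = (1/110 + 1089)*(1/866) = (119791/110)*(1/866) = 119791/95260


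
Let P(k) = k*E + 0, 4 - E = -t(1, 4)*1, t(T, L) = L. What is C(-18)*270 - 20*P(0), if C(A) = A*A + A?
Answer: 82620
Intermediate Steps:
C(A) = A + A² (C(A) = A² + A = A + A²)
E = 8 (E = 4 - (-1*4) = 4 - (-4) = 4 - 1*(-4) = 4 + 4 = 8)
P(k) = 8*k (P(k) = k*8 + 0 = 8*k + 0 = 8*k)
C(-18)*270 - 20*P(0) = -18*(1 - 18)*270 - 160*0 = -18*(-17)*270 - 20*0 = 306*270 + 0 = 82620 + 0 = 82620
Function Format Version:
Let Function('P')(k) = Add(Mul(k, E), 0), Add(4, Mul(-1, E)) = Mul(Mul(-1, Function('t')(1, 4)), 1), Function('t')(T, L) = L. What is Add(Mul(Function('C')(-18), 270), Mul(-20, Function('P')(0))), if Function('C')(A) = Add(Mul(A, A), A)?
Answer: 82620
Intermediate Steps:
Function('C')(A) = Add(A, Pow(A, 2)) (Function('C')(A) = Add(Pow(A, 2), A) = Add(A, Pow(A, 2)))
E = 8 (E = Add(4, Mul(-1, Mul(Mul(-1, 4), 1))) = Add(4, Mul(-1, Mul(-4, 1))) = Add(4, Mul(-1, -4)) = Add(4, 4) = 8)
Function('P')(k) = Mul(8, k) (Function('P')(k) = Add(Mul(k, 8), 0) = Add(Mul(8, k), 0) = Mul(8, k))
Add(Mul(Function('C')(-18), 270), Mul(-20, Function('P')(0))) = Add(Mul(Mul(-18, Add(1, -18)), 270), Mul(-20, Mul(8, 0))) = Add(Mul(Mul(-18, -17), 270), Mul(-20, 0)) = Add(Mul(306, 270), 0) = Add(82620, 0) = 82620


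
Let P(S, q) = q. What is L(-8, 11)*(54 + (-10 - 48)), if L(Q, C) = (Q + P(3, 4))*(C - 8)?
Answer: 48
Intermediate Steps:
L(Q, C) = (-8 + C)*(4 + Q) (L(Q, C) = (Q + 4)*(C - 8) = (4 + Q)*(-8 + C) = (-8 + C)*(4 + Q))
L(-8, 11)*(54 + (-10 - 48)) = (-32 - 8*(-8) + 4*11 + 11*(-8))*(54 + (-10 - 48)) = (-32 + 64 + 44 - 88)*(54 - 58) = -12*(-4) = 48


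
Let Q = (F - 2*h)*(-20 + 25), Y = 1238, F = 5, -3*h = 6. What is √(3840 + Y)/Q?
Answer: √5078/45 ≈ 1.5836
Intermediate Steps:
h = -2 (h = -⅓*6 = -2)
Q = 45 (Q = (5 - 2*(-2))*(-20 + 25) = (5 + 4)*5 = 9*5 = 45)
√(3840 + Y)/Q = √(3840 + 1238)/45 = √5078*(1/45) = √5078/45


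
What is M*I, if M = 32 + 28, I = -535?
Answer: -32100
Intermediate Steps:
M = 60
M*I = 60*(-535) = -32100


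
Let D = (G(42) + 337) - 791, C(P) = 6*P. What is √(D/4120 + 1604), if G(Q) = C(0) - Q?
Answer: √425388970/515 ≈ 40.048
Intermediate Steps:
G(Q) = -Q (G(Q) = 6*0 - Q = 0 - Q = -Q)
D = -496 (D = (-1*42 + 337) - 791 = (-42 + 337) - 791 = 295 - 791 = -496)
√(D/4120 + 1604) = √(-496/4120 + 1604) = √(-496*1/4120 + 1604) = √(-62/515 + 1604) = √(825998/515) = √425388970/515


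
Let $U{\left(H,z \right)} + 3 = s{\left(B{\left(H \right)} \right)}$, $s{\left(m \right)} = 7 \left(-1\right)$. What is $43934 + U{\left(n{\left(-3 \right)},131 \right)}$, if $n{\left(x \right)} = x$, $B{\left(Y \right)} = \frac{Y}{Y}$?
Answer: $43924$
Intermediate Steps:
$B{\left(Y \right)} = 1$
$s{\left(m \right)} = -7$
$U{\left(H,z \right)} = -10$ ($U{\left(H,z \right)} = -3 - 7 = -10$)
$43934 + U{\left(n{\left(-3 \right)},131 \right)} = 43934 - 10 = 43924$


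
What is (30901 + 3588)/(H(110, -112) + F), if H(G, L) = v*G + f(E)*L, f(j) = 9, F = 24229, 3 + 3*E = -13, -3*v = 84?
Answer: 34489/20141 ≈ 1.7124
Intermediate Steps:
v = -28 (v = -1/3*84 = -28)
E = -16/3 (E = -1 + (1/3)*(-13) = -1 - 13/3 = -16/3 ≈ -5.3333)
H(G, L) = -28*G + 9*L
(30901 + 3588)/(H(110, -112) + F) = (30901 + 3588)/((-28*110 + 9*(-112)) + 24229) = 34489/((-3080 - 1008) + 24229) = 34489/(-4088 + 24229) = 34489/20141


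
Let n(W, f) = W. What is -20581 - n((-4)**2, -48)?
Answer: -20597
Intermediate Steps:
-20581 - n((-4)**2, -48) = -20581 - 1*(-4)**2 = -20581 - 1*16 = -20581 - 16 = -20597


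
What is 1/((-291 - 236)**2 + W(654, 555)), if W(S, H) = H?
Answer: 1/278284 ≈ 3.5934e-6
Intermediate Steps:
1/((-291 - 236)**2 + W(654, 555)) = 1/((-291 - 236)**2 + 555) = 1/((-527)**2 + 555) = 1/(277729 + 555) = 1/278284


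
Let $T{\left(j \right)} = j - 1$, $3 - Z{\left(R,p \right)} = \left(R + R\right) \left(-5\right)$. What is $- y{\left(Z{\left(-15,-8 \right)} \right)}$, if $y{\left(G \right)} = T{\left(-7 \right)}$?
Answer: $8$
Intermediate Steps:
$Z{\left(R,p \right)} = 3 + 10 R$ ($Z{\left(R,p \right)} = 3 - \left(R + R\right) \left(-5\right) = 3 - 2 R \left(-5\right) = 3 - - 10 R = 3 + 10 R$)
$T{\left(j \right)} = -1 + j$
$y{\left(G \right)} = -8$ ($y{\left(G \right)} = -1 - 7 = -8$)
$- y{\left(Z{\left(-15,-8 \right)} \right)} = \left(-1\right) \left(-8\right) = 8$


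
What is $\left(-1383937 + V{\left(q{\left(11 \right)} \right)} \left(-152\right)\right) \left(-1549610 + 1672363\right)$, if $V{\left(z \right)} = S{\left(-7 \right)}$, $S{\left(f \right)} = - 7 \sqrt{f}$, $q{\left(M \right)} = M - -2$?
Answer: $-169882418561 + 130609192 i \sqrt{7} \approx -1.6988 \cdot 10^{11} + 3.4556 \cdot 10^{8} i$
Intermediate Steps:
$q{\left(M \right)} = 2 + M$ ($q{\left(M \right)} = M + 2 = 2 + M$)
$V{\left(z \right)} = - 7 i \sqrt{7}$ ($V{\left(z \right)} = - 7 \sqrt{-7} = - 7 i \sqrt{7}$)
$\left(-1383937 + V{\left(q{\left(11 \right)} \right)} \left(-152\right)\right) \left(-1549610 + 1672363\right) = \left(-1383937 + - 7 i \sqrt{7} \left(-152\right)\right) \left(-1549610 + 1672363\right) = \left(-1383937 + 1064 i \sqrt{7}\right) 122753 = -169882418561 + 130609192 i \sqrt{7}$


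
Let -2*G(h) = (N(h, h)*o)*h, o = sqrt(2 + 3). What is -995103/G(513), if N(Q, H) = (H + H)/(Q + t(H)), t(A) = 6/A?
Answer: 1939898015*sqrt(5)/5000211 ≈ 867.51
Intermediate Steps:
o = sqrt(5) ≈ 2.2361
N(Q, H) = 2*H/(Q + 6/H) (N(Q, H) = (H + H)/(Q + 6/H) = (2*H)/(Q + 6/H) = 2*H/(Q + 6/H))
G(h) = -sqrt(5)*h**3/(6 + h**2) (G(h) = -(2*h**2/(6 + h*h))*sqrt(5)*h/2 = -(2*h**2/(6 + h**2))*sqrt(5)*h/2 = -2*sqrt(5)*h**2/(6 + h**2)*h/2 = -sqrt(5)*h**3/(6 + h**2))
-995103/G(513) = -995103*(-sqrt(5)*(6 + 513**2)/675028485) = -995103*(-sqrt(5)*(6 + 263169)/675028485) = -995103*(-17545*sqrt(5)/45001899) = -(-1939898015)*sqrt(5)/5000211 = 1939898015*sqrt(5)/5000211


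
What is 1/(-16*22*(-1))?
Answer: 1/352 ≈ 0.0028409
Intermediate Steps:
1/(-16*22*(-1)) = 1/(-352*(-1)) = 1/352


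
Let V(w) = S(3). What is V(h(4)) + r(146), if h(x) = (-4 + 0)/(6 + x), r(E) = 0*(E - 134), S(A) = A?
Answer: 3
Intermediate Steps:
r(E) = 0 (r(E) = 0*(-134 + E) = 0)
h(x) = -4/(6 + x)
V(w) = 3
V(h(4)) + r(146) = 3 + 0 = 3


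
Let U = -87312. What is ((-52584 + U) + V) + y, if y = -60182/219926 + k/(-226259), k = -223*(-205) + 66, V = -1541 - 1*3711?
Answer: -3611311270566388/24880118417 ≈ -1.4515e+5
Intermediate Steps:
V = -5252 (V = -1541 - 3711 = -5252)
k = 45781 (k = 45715 + 66 = 45781)
y = -11842575672/24880118417 (y = -60182/219926 + 45781/(-226259) = -60182*1/219926 + 45781*(-1/226259) = -30091/109963 - 45781/226259 = -11842575672/24880118417 ≈ -0.47599)
((-52584 + U) + V) + y = ((-52584 - 87312) - 5252) - 11842575672/24880118417 = (-139896 - 5252) - 11842575672/24880118417 = -145148 - 11842575672/24880118417 = -3611311270566388/24880118417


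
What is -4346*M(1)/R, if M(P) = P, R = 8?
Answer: -2173/4 ≈ -543.25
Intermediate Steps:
-4346*M(1)/R = -4346/8 = -4346*⅛ = -2173/4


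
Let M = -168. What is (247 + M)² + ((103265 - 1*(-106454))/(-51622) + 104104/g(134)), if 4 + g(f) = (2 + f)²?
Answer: 1489779309181/238648506 ≈ 6242.6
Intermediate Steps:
g(f) = -4 + (2 + f)²
(247 + M)² + ((103265 - 1*(-106454))/(-51622) + 104104/g(134)) = (247 - 168)² + ((103265 - 1*(-106454))/(-51622) + 104104/((134*(4 + 134)))) = 79² + ((103265 + 106454)*(-1/51622) + 104104/((134*138))) = 6241 + (209719*(-1/51622) + 104104/18492) = 6241 + (-209719/51622 + 104104*(1/18492)) = 6241 + (-209719/51622 + 26026/4623) = 6241 + 373983235/238648506 = 1489779309181/238648506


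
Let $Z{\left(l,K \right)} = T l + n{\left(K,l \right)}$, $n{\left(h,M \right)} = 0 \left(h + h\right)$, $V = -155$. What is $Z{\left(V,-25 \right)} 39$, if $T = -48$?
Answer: $290160$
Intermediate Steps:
$n{\left(h,M \right)} = 0$ ($n{\left(h,M \right)} = 0 \cdot 2 h = 0$)
$Z{\left(l,K \right)} = - 48 l$ ($Z{\left(l,K \right)} = - 48 l + 0 = - 48 l$)
$Z{\left(V,-25 \right)} 39 = \left(-48\right) \left(-155\right) 39 = 7440 \cdot 39 = 290160$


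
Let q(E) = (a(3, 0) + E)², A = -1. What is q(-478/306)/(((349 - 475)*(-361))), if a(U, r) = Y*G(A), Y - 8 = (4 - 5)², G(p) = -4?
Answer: 4718287/152111682 ≈ 0.031019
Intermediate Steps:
Y = 9 (Y = 8 + (4 - 5)² = 8 + (-1)² = 8 + 1 = 9)
a(U, r) = -36 (a(U, r) = 9*(-4) = -36)
q(E) = (-36 + E)²
q(-478/306)/(((349 - 475)*(-361))) = (-36 - 478/306)²/(((349 - 475)*(-361))) = (-36 - 478*1/306)²/((-126*(-361))) = (-36 - 239/153)²/45486 = (-5747/153)²*(1/45486) = (33028009/23409)*(1/45486) = 4718287/152111682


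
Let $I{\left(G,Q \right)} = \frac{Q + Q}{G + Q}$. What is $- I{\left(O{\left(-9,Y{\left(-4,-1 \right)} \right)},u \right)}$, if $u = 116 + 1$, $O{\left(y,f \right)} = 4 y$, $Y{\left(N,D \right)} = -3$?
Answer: $- \frac{26}{9} \approx -2.8889$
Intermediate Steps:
$u = 117$
$I{\left(G,Q \right)} = \frac{2 Q}{G + Q}$
$- I{\left(O{\left(-9,Y{\left(-4,-1 \right)} \right)},u \right)} = - \frac{2 \cdot 117}{4 \left(-9\right) + 117} = - \frac{2 \cdot 117}{-36 + 117} = - \frac{2 \cdot 117}{81} = \left(-1\right) \frac{26}{9} = - \frac{26}{9}$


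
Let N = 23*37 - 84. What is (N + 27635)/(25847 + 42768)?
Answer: 28402/68615 ≈ 0.41393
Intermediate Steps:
N = 767 (N = 851 - 84 = 767)
(N + 27635)/(25847 + 42768) = (767 + 27635)/(25847 + 42768) = 28402/68615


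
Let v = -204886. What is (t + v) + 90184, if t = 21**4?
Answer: 79779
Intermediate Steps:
t = 194481
(t + v) + 90184 = (194481 - 204886) + 90184 = -10405 + 90184 = 79779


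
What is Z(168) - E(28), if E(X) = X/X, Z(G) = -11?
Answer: -12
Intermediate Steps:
E(X) = 1
Z(168) - E(28) = -11 - 1*1 = -11 - 1 = -12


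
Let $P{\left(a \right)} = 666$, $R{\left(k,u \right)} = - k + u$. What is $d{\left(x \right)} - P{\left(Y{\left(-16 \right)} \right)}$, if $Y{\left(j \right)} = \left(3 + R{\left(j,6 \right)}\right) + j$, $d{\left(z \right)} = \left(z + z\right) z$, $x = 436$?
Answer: $379526$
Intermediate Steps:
$R{\left(k,u \right)} = u - k$
$d{\left(z \right)} = 2 z^{2}$ ($d{\left(z \right)} = 2 z z = 2 z^{2}$)
$Y{\left(j \right)} = 9$ ($Y{\left(j \right)} = \left(3 - \left(-6 + j\right)\right) + j = \left(9 - j\right) + j = 9$)
$d{\left(x \right)} - P{\left(Y{\left(-16 \right)} \right)} = 2 \cdot 436^{2} - 666 = 2 \cdot 190096 - 666 = 380192 - 666 = 379526$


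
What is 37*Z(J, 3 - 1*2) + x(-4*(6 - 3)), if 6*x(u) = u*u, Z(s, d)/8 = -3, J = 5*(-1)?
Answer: -864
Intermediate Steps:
J = -5
Z(s, d) = -24 (Z(s, d) = 8*(-3) = -24)
x(u) = u**2/6 (x(u) = (u*u)/6 = u**2/6)
37*Z(J, 3 - 1*2) + x(-4*(6 - 3)) = 37*(-24) + (-4*(6 - 3))**2/6 = -888 + (-4*3)**2/6 = -888 + (1/6)*(-12)**2 = -888 + (1/6)*144 = -888 + 24 = -864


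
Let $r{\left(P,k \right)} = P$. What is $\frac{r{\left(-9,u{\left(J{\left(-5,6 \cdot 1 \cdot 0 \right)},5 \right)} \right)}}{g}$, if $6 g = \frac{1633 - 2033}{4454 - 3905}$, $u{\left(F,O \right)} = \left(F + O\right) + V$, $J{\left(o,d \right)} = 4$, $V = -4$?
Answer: $\frac{14823}{200} \approx 74.115$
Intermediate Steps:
$u{\left(F,O \right)} = -4 + F + O$ ($u{\left(F,O \right)} = \left(F + O\right) - 4 = -4 + F + O$)
$g = - \frac{200}{1647}$ ($g = \frac{\left(1633 - 2033\right) \frac{1}{4454 - 3905}}{6} = \frac{\left(-400\right) \frac{1}{549}}{6} = \frac{1}{6} \left(- \frac{400}{549}\right) = - \frac{200}{1647} \approx -0.12143$)
$\frac{r{\left(-9,u{\left(J{\left(-5,6 \cdot 1 \cdot 0 \right)},5 \right)} \right)}}{g} = - \frac{9}{- \frac{200}{1647}} = \left(-9\right) \left(- \frac{1647}{200}\right) = \frac{14823}{200}$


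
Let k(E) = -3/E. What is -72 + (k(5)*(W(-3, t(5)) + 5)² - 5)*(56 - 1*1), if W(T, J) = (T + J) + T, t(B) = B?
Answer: -875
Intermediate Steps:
W(T, J) = J + 2*T (W(T, J) = (J + T) + T = J + 2*T)
-72 + (k(5)*(W(-3, t(5)) + 5)² - 5)*(56 - 1*1) = -72 + ((-3/5)*((5 + 2*(-3)) + 5)² - 5)*(56 - 1*1) = -72 + ((-3*⅕)*((5 - 6) + 5)² - 5)*(56 - 1) = -72 + (-3*(-1 + 5)²/5 - 5)*55 = -72 + (-⅗*4² - 5)*55 = -72 + (-⅗*16 - 5)*55 = -72 + (-48/5 - 5)*55 = -72 - 73/5*55 = -72 - 803 = -875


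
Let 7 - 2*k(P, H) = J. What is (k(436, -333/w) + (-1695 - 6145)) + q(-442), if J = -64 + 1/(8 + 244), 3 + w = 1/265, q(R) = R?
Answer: -4156237/504 ≈ -8246.5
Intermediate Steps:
w = -794/265 (w = -3 + 1/265 = -794/265 ≈ -2.9962)
J = -16127/252 (J = -64 + 1/252 = -16127/252 ≈ -63.996)
k(P, H) = 17891/504 (k(P, H) = 7/2 - ½*(-16127/252) = 7/2 + 16127/504 = 17891/504)
(k(436, -333/w) + (-1695 - 6145)) + q(-442) = (17891/504 + (-1695 - 6145)) - 442 = (17891/504 - 7840) - 442 = -3933469/504 - 442 = -4156237/504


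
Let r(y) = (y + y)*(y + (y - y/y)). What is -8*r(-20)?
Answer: -13120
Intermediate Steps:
r(y) = 2*y*(-1 + 2*y) (r(y) = (2*y)*(y + (y - 1*1)) = (2*y)*(y + (y - 1)) = (2*y)*(y + (-1 + y)) = (2*y)*(-1 + 2*y) = 2*y*(-1 + 2*y))
-8*r(-20) = -16*(-20)*(-1 + 2*(-20)) = -16*(-20)*(-1 - 40) = -16*(-20)*(-41) = -8*1640 = -13120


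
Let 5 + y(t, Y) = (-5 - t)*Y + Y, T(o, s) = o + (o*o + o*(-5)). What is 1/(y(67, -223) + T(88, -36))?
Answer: 1/23220 ≈ 4.3066e-5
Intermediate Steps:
T(o, s) = o² - 4*o (T(o, s) = o + (o² - 5*o) = o² - 4*o)
y(t, Y) = -5 + Y + Y*(-5 - t) (y(t, Y) = -5 + ((-5 - t)*Y + Y) = -5 + (Y*(-5 - t) + Y) = -5 + (Y + Y*(-5 - t)) = -5 + Y + Y*(-5 - t))
1/(y(67, -223) + T(88, -36)) = 1/((-5 - 4*(-223) - 1*(-223)*67) + 88*(-4 + 88)) = 1/((-5 + 892 + 14941) + 88*84) = 1/(15828 + 7392) = 1/23220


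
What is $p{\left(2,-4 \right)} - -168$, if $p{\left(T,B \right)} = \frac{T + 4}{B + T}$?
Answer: $165$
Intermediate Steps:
$p{\left(T,B \right)} = \frac{4 + T}{B + T}$
$p{\left(2,-4 \right)} - -168 = \frac{4 + 2}{-4 + 2} - -168 = \frac{1}{-2} \cdot 6 + 168 = \left(- \frac{1}{2}\right) 6 + 168 = -3 + 168 = 165$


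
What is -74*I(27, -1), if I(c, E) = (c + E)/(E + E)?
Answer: 962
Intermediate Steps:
I(c, E) = (E + c)/(2*E) (I(c, E) = (E + c)/((2*E)) = (E + c)*(1/(2*E)) = (E + c)/(2*E))
-74*I(27, -1) = -37*(-1 + 27)/(-1) = -37*(-1)*26 = -74*(-13) = 962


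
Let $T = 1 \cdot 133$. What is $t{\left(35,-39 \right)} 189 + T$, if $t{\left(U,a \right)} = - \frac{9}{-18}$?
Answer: $\frac{455}{2} \approx 227.5$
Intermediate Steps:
$t{\left(U,a \right)} = \frac{1}{2}$ ($t{\left(U,a \right)} = \left(-9\right) \left(- \frac{1}{18}\right) = \frac{1}{2}$)
$T = 133$
$t{\left(35,-39 \right)} 189 + T = \frac{1}{2} \cdot 189 + 133 = \frac{189}{2} + 133 = \frac{455}{2}$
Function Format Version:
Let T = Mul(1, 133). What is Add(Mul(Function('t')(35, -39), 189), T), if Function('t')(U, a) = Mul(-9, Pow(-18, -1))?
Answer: Rational(455, 2) ≈ 227.50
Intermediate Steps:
Function('t')(U, a) = Rational(1, 2) (Function('t')(U, a) = Mul(-9, Rational(-1, 18)) = Rational(1, 2))
T = 133
Add(Mul(Function('t')(35, -39), 189), T) = Add(Mul(Rational(1, 2), 189), 133) = Add(Rational(189, 2), 133) = Rational(455, 2)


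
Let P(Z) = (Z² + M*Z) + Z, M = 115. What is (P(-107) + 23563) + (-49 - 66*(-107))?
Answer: 29613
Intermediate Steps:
P(Z) = Z² + 116*Z (P(Z) = (Z² + 115*Z) + Z = Z² + 116*Z)
(P(-107) + 23563) + (-49 - 66*(-107)) = (-107*(116 - 107) + 23563) + (-49 - 66*(-107)) = (-107*9 + 23563) + (-49 + 7062) = (-963 + 23563) + 7013 = 22600 + 7013 = 29613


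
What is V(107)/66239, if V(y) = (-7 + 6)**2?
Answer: 1/66239 ≈ 1.5097e-5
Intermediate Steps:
V(y) = 1 (V(y) = (-1)**2 = 1)
V(107)/66239 = 1/66239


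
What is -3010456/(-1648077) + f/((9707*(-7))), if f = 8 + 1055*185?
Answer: -117119138347/111985184073 ≈ -1.0458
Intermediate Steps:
f = 195183 (f = 8 + 195175 = 195183)
-3010456/(-1648077) + f/((9707*(-7))) = -3010456/(-1648077) + 195183/((9707*(-7))) = -3010456*(-1/1648077) + 195183/(-67949) = 3010456/1648077 + 195183*(-1/67949) = 3010456/1648077 - 195183/67949 = -117119138347/111985184073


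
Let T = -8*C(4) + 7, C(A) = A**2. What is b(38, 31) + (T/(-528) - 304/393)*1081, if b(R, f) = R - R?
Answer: -1233421/2096 ≈ -588.46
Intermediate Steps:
T = -121 (T = -8*4**2 + 7 = -8*16 + 7 = -128 + 7 = -121)
b(R, f) = 0
b(38, 31) + (T/(-528) - 304/393)*1081 = 0 + (-121/(-528) - 304/393)*1081 = 0 + (-121*(-1/528) - 304*1/393)*1081 = 0 + (11/48 - 304/393)*1081 = 0 - 1141/2096*1081 = 0 - 1233421/2096 = -1233421/2096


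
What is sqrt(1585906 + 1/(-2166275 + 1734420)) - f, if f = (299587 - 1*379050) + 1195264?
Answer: -1115801 + 23*sqrt(559110533806355)/431855 ≈ -1.1145e+6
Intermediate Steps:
f = 1115801 (f = (299587 - 379050) + 1195264 = -79463 + 1195264 = 1115801)
sqrt(1585906 + 1/(-2166275 + 1734420)) - f = sqrt(1585906 + 1/(-2166275 + 1734420)) - 1*1115801 = sqrt(1585906 + 1/(-431855)) - 1115801 = sqrt(1585906 - 1/431855) - 1115801 = sqrt(684881435629/431855) - 1115801 = 23*sqrt(559110533806355)/431855 - 1115801 = -1115801 + 23*sqrt(559110533806355)/431855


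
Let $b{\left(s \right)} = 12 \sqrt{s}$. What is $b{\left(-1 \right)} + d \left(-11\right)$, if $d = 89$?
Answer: $-979 + 12 i \approx -979.0 + 12.0 i$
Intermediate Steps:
$b{\left(-1 \right)} + d \left(-11\right) = 12 \sqrt{-1} + 89 \left(-11\right) = 12 i - 979 = -979 + 12 i$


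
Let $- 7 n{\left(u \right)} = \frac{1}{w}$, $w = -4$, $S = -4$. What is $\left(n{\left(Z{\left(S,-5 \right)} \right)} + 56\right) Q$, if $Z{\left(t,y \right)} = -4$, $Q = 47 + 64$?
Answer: $\frac{174159}{28} \approx 6220.0$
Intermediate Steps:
$Q = 111$
$n{\left(u \right)} = \frac{1}{28}$ ($n{\left(u \right)} = - \frac{1}{7 \left(-4\right)} = \left(- \frac{1}{7}\right) \left(- \frac{1}{4}\right) = \frac{1}{28}$)
$\left(n{\left(Z{\left(S,-5 \right)} \right)} + 56\right) Q = \left(\frac{1}{28} + 56\right) 111 = \frac{1569}{28} \cdot 111 = \frac{174159}{28}$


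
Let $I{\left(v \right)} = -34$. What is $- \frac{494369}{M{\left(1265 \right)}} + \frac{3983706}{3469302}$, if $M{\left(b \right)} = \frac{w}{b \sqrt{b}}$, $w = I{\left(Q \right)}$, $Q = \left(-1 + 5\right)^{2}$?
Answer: $\frac{221317}{192739} + \frac{625376785 \sqrt{1265}}{34} \approx 6.542 \cdot 10^{8}$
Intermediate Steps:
$Q = 16$ ($Q = 4^{2} = 16$)
$w = -34$
$M{\left(b \right)} = - \frac{34}{b^{\frac{3}{2}}}$ ($M{\left(b \right)} = - \frac{34}{b \sqrt{b}} = - \frac{34}{b^{\frac{3}{2}}}$)
$- \frac{494369}{M{\left(1265 \right)}} + \frac{3983706}{3469302} = - \frac{494369}{\left(-34\right) \frac{1}{1265 \sqrt{1265}}} + \frac{3983706}{3469302} = - \frac{494369}{\left(-34\right) \frac{\sqrt{1265}}{1600225}} + 3983706 \cdot \frac{1}{3469302} = - \frac{494369}{\left(- \frac{34}{1600225}\right) \sqrt{1265}} + \frac{221317}{192739} = - 494369 \left(- \frac{1265 \sqrt{1265}}{34}\right) + \frac{221317}{192739} = \frac{625376785 \sqrt{1265}}{34} + \frac{221317}{192739} = \frac{221317}{192739} + \frac{625376785 \sqrt{1265}}{34}$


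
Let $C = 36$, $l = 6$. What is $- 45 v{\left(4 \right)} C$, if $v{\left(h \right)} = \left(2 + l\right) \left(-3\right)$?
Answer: $38880$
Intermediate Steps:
$v{\left(h \right)} = -24$ ($v{\left(h \right)} = \left(2 + 6\right) \left(-3\right) = 8 \left(-3\right) = -24$)
$- 45 v{\left(4 \right)} C = \left(-45\right) \left(-24\right) 36 = 1080 \cdot 36 = 38880$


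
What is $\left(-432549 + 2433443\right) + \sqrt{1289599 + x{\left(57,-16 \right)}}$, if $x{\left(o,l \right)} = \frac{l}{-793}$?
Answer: $2000894 + \frac{\sqrt{810963054239}}{793} \approx 2.002 \cdot 10^{6}$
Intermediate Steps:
$x{\left(o,l \right)} = - \frac{l}{793}$ ($x{\left(o,l \right)} = l \left(- \frac{1}{793}\right) = - \frac{l}{793}$)
$\left(-432549 + 2433443\right) + \sqrt{1289599 + x{\left(57,-16 \right)}} = \left(-432549 + 2433443\right) + \sqrt{1289599 - - \frac{16}{793}} = 2000894 + \sqrt{1289599 + \frac{16}{793}} = 2000894 + \sqrt{\frac{1022652023}{793}} = 2000894 + \frac{\sqrt{810963054239}}{793}$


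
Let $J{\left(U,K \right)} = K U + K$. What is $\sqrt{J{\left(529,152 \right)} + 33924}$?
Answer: $2 \sqrt{28621} \approx 338.35$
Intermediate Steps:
$J{\left(U,K \right)} = K + K U$
$\sqrt{J{\left(529,152 \right)} + 33924} = \sqrt{152 \left(1 + 529\right) + 33924} = \sqrt{152 \cdot 530 + 33924} = \sqrt{80560 + 33924} = \sqrt{114484} = 2 \sqrt{28621}$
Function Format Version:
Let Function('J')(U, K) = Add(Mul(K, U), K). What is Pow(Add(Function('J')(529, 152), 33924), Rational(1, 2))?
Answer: Mul(2, Pow(28621, Rational(1, 2))) ≈ 338.35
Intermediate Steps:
Function('J')(U, K) = Add(K, Mul(K, U))
Pow(Add(Function('J')(529, 152), 33924), Rational(1, 2)) = Pow(Add(Mul(152, Add(1, 529)), 33924), Rational(1, 2)) = Pow(Add(Mul(152, 530), 33924), Rational(1, 2)) = Pow(Add(80560, 33924), Rational(1, 2)) = Pow(114484, Rational(1, 2)) = Mul(2, Pow(28621, Rational(1, 2)))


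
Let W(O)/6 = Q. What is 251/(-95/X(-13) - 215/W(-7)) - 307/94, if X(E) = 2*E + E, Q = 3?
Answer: -6204071/209150 ≈ -29.663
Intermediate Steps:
W(O) = 18 (W(O) = 6*3 = 18)
X(E) = 3*E
251/(-95/X(-13) - 215/W(-7)) - 307/94 = 251/(-95/(3*(-13)) - 215/18) - 307/94 = 251/(-95/(-39) - 215*1/18) - 307*1/94 = 251/(-95*(-1/39) - 215/18) - 307/94 = 251/(95/39 - 215/18) - 307/94 = 251/(-2225/234) - 307/94 = 251*(-234/2225) - 307/94 = -58734/2225 - 307/94 = -6204071/209150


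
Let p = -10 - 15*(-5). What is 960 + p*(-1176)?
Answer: -75480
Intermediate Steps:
p = 65 (p = -10 + 75 = 65)
960 + p*(-1176) = 960 + 65*(-1176) = 960 - 76440 = -75480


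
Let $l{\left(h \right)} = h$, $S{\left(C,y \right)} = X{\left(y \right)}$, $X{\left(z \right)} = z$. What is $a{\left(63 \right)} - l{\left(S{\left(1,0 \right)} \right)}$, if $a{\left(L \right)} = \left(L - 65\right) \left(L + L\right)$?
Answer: $-252$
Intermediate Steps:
$S{\left(C,y \right)} = y$
$a{\left(L \right)} = 2 L \left(-65 + L\right)$ ($a{\left(L \right)} = \left(-65 + L\right) 2 L = 2 L \left(-65 + L\right)$)
$a{\left(63 \right)} - l{\left(S{\left(1,0 \right)} \right)} = 2 \cdot 63 \left(-65 + 63\right) - 0 = 2 \cdot 63 \left(-2\right) + 0 = -252 + 0 = -252$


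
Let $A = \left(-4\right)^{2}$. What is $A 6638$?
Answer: $106208$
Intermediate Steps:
$A = 16$
$A 6638 = 16 \cdot 6638 = 106208$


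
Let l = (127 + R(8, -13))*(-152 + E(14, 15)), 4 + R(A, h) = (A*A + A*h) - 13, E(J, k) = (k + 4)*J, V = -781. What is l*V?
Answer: -6232380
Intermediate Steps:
E(J, k) = J*(4 + k) (E(J, k) = (4 + k)*J = J*(4 + k))
R(A, h) = -17 + A² + A*h (R(A, h) = -4 + ((A*A + A*h) - 13) = -4 + ((A² + A*h) - 13) = -4 + (-13 + A² + A*h) = -17 + A² + A*h)
l = 7980 (l = (127 + (-17 + 8² + 8*(-13)))*(-152 + 14*(4 + 15)) = (127 + (-17 + 64 - 104))*(-152 + 14*19) = (127 - 57)*(-152 + 266) = 70*114 = 7980)
l*V = 7980*(-781) = -6232380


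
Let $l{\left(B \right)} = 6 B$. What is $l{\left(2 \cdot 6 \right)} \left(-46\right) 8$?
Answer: $-26496$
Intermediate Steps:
$l{\left(2 \cdot 6 \right)} \left(-46\right) 8 = 6 \cdot 2 \cdot 6 \left(-46\right) 8 = 6 \cdot 12 \left(-46\right) 8 = 72 \left(-46\right) 8 = \left(-3312\right) 8 = -26496$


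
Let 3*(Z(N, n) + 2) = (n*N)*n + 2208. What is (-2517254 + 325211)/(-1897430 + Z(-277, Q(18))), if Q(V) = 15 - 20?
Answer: 939447/813859 ≈ 1.1543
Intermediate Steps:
Q(V) = -5
Z(N, n) = 734 + N*n**2/3 (Z(N, n) = -2 + ((n*N)*n + 2208)/3 = -2 + ((N*n)*n + 2208)/3 = -2 + (N*n**2 + 2208)/3 = -2 + (2208 + N*n**2)/3 = -2 + (736 + N*n**2/3) = 734 + N*n**2/3)
(-2517254 + 325211)/(-1897430 + Z(-277, Q(18))) = (-2517254 + 325211)/(-1897430 + (734 + (1/3)*(-277)*(-5)**2)) = -2192043/(-1897430 + (734 + (1/3)*(-277)*25)) = -2192043/(-1897430 + (734 - 6925/3)) = -2192043/(-1897430 - 4723/3) = -2192043/(-5697013/3) = -2192043*(-3/5697013) = 939447/813859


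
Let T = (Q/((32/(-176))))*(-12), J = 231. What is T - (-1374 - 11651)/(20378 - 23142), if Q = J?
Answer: 42126919/2764 ≈ 15241.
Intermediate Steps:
Q = 231
T = 15246 (T = (231/((32/(-176))))*(-12) = (231/((32*(-1/176))))*(-12) = (231/(-2/11))*(-12) = (231*(-11/2))*(-12) = -2541/2*(-12) = 15246)
T - (-1374 - 11651)/(20378 - 23142) = 15246 - (-1374 - 11651)/(20378 - 23142) = 15246 - (-13025)/(-2764) = 15246 - (-13025)*(-1)/2764 = 15246 - 1*13025/2764 = 15246 - 13025/2764 = 42126919/2764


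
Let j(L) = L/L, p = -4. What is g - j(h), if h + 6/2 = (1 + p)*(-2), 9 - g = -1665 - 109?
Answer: 1782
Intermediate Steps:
g = 1783 (g = 9 - (-1665 - 109) = 9 - 1*(-1774) = 9 + 1774 = 1783)
h = 3 (h = -3 + (1 - 4)*(-2) = -3 - 3*(-2) = -3 + 6 = 3)
j(L) = 1
g - j(h) = 1783 - 1*1 = 1783 - 1 = 1782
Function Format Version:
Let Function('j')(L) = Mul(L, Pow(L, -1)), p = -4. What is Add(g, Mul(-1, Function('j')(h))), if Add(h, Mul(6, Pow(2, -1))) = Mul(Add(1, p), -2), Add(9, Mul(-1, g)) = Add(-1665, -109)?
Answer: 1782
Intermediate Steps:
g = 1783 (g = Add(9, Mul(-1, Add(-1665, -109))) = Add(9, Mul(-1, -1774)) = Add(9, 1774) = 1783)
h = 3 (h = Add(-3, Mul(Add(1, -4), -2)) = Add(-3, Mul(-3, -2)) = Add(-3, 6) = 3)
Function('j')(L) = 1
Add(g, Mul(-1, Function('j')(h))) = Add(1783, Mul(-1, 1)) = Add(1783, -1) = 1782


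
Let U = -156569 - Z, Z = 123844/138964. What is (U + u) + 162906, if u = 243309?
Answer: 1238988675/4963 ≈ 2.4965e+5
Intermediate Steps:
Z = 4423/4963 (Z = 123844*(1/138964) = 4423/4963 ≈ 0.89120)
U = -777056370/4963 (U = -156569 - 1*4423/4963 = -156569 - 4423/4963 = -777056370/4963 ≈ -1.5657e+5)
(U + u) + 162906 = (-777056370/4963 + 243309) + 162906 = 430486197/4963 + 162906 = 1238988675/4963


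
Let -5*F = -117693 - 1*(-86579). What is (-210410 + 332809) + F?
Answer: 643109/5 ≈ 1.2862e+5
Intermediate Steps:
F = 31114/5 (F = -(-117693 - 1*(-86579))/5 = -(-117693 + 86579)/5 = -1/5*(-31114) = 31114/5 ≈ 6222.8)
(-210410 + 332809) + F = (-210410 + 332809) + 31114/5 = 122399 + 31114/5 = 643109/5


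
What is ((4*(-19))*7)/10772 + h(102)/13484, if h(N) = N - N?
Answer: -133/2693 ≈ -0.049387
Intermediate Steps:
h(N) = 0
((4*(-19))*7)/10772 + h(102)/13484 = ((4*(-19))*7)/10772 + 0/13484 = -76*7*(1/10772) + 0*(1/13484) = -532*1/10772 + 0 = -133/2693 + 0 = -133/2693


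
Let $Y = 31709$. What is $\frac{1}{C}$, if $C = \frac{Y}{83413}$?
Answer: $\frac{83413}{31709} \approx 2.6306$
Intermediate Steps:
$C = \frac{31709}{83413} \approx 0.38014$
$\frac{1}{C} = \frac{1}{\frac{31709}{83413}} = \frac{83413}{31709}$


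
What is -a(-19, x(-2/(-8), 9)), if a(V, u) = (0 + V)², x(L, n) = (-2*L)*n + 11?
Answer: -361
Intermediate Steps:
x(L, n) = 11 - 2*L*n (x(L, n) = -2*L*n + 11 = 11 - 2*L*n)
a(V, u) = V²
-a(-19, x(-2/(-8), 9)) = -1*(-19)² = -1*361 = -361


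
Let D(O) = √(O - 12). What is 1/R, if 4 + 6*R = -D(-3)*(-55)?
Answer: -24/45391 - 330*I*√15/45391 ≈ -0.00052874 - 0.028157*I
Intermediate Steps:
D(O) = √(-12 + O)
R = -⅔ + 55*I*√15/6 (R = -⅔ + (-√(-12 - 3)*(-55))/6 = -⅔ + (-√(-15)*(-55))/6 = -⅔ + (-I*√15*(-55))/6 = -⅔ + (-(-55)*I*√15)/6 = -⅔ + (55*I*√15)/6 = -⅔ + 55*I*√15/6 ≈ -0.66667 + 35.502*I)
1/R = 1/(-⅔ + 55*I*√15/6)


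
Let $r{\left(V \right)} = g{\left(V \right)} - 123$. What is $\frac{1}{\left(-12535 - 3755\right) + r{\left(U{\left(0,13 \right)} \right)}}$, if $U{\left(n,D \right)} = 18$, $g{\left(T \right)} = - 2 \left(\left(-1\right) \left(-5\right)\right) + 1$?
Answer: $- \frac{1}{16422} \approx -6.0894 \cdot 10^{-5}$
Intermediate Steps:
$g{\left(T \right)} = -9$ ($g{\left(T \right)} = \left(-2\right) 5 + 1 = -10 + 1 = -9$)
$r{\left(V \right)} = -132$ ($r{\left(V \right)} = -9 - 123 = -132$)
$\frac{1}{\left(-12535 - 3755\right) + r{\left(U{\left(0,13 \right)} \right)}} = \frac{1}{\left(-12535 - 3755\right) - 132} = \frac{1}{-16290 - 132} = \frac{1}{-16422} = - \frac{1}{16422}$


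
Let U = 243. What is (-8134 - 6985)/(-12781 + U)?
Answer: 15119/12538 ≈ 1.2059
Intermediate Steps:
(-8134 - 6985)/(-12781 + U) = (-8134 - 6985)/(-12781 + 243) = -15119/(-12538) = -15119*(-1/12538) = 15119/12538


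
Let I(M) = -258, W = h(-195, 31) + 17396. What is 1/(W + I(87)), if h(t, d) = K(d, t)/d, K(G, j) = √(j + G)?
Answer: 200849/3442150164 - 31*I*√41/141128156724 ≈ 5.835e-5 - 1.4065e-9*I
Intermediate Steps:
K(G, j) = √(G + j)
h(t, d) = √(d + t)/d
W = 17396 + 2*I*√41/31 (W = √(31 - 195)/31 + 17396 = √(-164)/31 + 17396 = (2*I*√41)/31 + 17396 = 2*I*√41/31 + 17396 = 17396 + 2*I*√41/31 ≈ 17396.0 + 0.41311*I)
1/(W + I(87)) = 1/((17396 + 2*I*√41/31) - 258) = 1/(17138 + 2*I*√41/31)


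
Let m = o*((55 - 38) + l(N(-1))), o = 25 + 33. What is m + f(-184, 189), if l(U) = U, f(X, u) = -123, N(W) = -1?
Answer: 805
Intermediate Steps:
o = 58
m = 928 (m = 58*((55 - 38) - 1) = 58*(17 - 1) = 58*16 = 928)
m + f(-184, 189) = 928 - 123 = 805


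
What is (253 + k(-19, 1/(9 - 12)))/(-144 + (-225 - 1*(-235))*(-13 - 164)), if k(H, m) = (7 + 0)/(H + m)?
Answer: -14653/111012 ≈ -0.13199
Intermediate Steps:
k(H, m) = 7/(H + m)
(253 + k(-19, 1/(9 - 12)))/(-144 + (-225 - 1*(-235))*(-13 - 164)) = (253 + 7/(-19 + 1/(9 - 12)))/(-144 + (-225 - 1*(-235))*(-13 - 164)) = (253 + 7/(-19 + 1/(-3)))/(-144 + (-225 + 235)*(-177)) = (253 + 7/(-19 - ⅓))/(-144 + 10*(-177)) = (253 + 7/(-58/3))/(-144 - 1770) = (253 + 7*(-3/58))/(-1914) = (253 - 21/58)*(-1/1914) = (14653/58)*(-1/1914) = -14653/111012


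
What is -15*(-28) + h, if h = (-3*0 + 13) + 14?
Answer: 447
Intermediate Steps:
h = 27 (h = (0 + 13) + 14 = 13 + 14 = 27)
-15*(-28) + h = -15*(-28) + 27 = 420 + 27 = 447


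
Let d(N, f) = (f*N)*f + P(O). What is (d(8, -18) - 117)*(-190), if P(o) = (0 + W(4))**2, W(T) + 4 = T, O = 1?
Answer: -470250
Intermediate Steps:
W(T) = -4 + T
P(o) = 0 (P(o) = (0 + (-4 + 4))**2 = (0 + 0)**2 = 0**2 = 0)
d(N, f) = N*f**2 (d(N, f) = (f*N)*f + 0 = (N*f)*f + 0 = N*f**2 + 0 = N*f**2)
(d(8, -18) - 117)*(-190) = (8*(-18)**2 - 117)*(-190) = (8*324 - 117)*(-190) = (2592 - 117)*(-190) = 2475*(-190) = -470250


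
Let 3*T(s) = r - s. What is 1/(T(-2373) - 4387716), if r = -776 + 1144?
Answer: -3/13160407 ≈ -2.2796e-7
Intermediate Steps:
r = 368
T(s) = 368/3 - s/3 (T(s) = (368 - s)/3 = 368/3 - s/3)
1/(T(-2373) - 4387716) = 1/((368/3 - ⅓*(-2373)) - 4387716) = 1/((368/3 + 791) - 4387716) = 1/(2741/3 - 4387716) = 1/(-13160407/3) = -3/13160407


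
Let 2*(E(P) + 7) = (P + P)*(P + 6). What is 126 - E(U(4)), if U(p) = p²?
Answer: -219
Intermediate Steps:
E(P) = -7 + P*(6 + P) (E(P) = -7 + ((P + P)*(P + 6))/2 = -7 + ((2*P)*(6 + P))/2 = -7 + (2*P*(6 + P))/2 = -7 + P*(6 + P))
126 - E(U(4)) = 126 - (-7 + (4²)² + 6*4²) = 126 - (-7 + 16² + 6*16) = 126 - (-7 + 256 + 96) = 126 - 1*345 = 126 - 345 = -219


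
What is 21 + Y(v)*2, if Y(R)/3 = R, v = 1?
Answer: 27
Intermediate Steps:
Y(R) = 3*R
21 + Y(v)*2 = 21 + (3*1)*2 = 21 + 3*2 = 21 + 6 = 27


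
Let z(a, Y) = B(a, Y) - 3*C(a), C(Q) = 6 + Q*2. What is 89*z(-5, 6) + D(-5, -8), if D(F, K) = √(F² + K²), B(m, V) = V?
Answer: 1602 + √89 ≈ 1611.4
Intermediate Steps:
C(Q) = 6 + 2*Q
z(a, Y) = -18 + Y - 6*a (z(a, Y) = Y - 3*(6 + 2*a) = Y + (-18 - 6*a) = -18 + Y - 6*a)
89*z(-5, 6) + D(-5, -8) = 89*(-18 + 6 - 6*(-5)) + √((-5)² + (-8)²) = 89*(-18 + 6 + 30) + √(25 + 64) = 89*18 + √89 = 1602 + √89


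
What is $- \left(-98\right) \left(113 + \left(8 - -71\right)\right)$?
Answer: $18816$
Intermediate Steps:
$- \left(-98\right) \left(113 + \left(8 - -71\right)\right) = - \left(-98\right) \left(113 + \left(8 + 71\right)\right) = - \left(-98\right) \left(113 + 79\right) = - \left(-98\right) 192 = \left(-1\right) \left(-18816\right) = 18816$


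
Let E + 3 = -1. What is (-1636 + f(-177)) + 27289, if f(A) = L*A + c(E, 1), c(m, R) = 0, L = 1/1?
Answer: 25476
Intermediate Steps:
L = 1 (L = 1*1 = 1)
E = -4 (E = -3 - 1 = -4)
f(A) = A (f(A) = 1*A + 0 = A + 0 = A)
(-1636 + f(-177)) + 27289 = (-1636 - 177) + 27289 = -1813 + 27289 = 25476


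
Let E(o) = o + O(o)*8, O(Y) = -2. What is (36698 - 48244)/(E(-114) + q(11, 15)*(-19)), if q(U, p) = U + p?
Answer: 5773/312 ≈ 18.503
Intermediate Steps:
E(o) = -16 + o (E(o) = o - 2*8 = o - 16 = -16 + o)
(36698 - 48244)/(E(-114) + q(11, 15)*(-19)) = (36698 - 48244)/((-16 - 114) + (11 + 15)*(-19)) = -11546/(-130 + 26*(-19)) = -11546/(-130 - 494) = -11546/(-624) = -11546*(-1/624) = 5773/312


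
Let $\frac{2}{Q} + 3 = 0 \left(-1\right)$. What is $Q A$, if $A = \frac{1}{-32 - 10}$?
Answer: $\frac{1}{63} \approx 0.015873$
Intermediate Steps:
$A = - \frac{1}{42}$ ($A = \frac{1}{-42} = - \frac{1}{42} \approx -0.02381$)
$Q = - \frac{2}{3}$ ($Q = \frac{2}{-3 + 0 \left(-1\right)} = \frac{2}{-3 + 0} = \frac{2}{-3} = 2 \left(- \frac{1}{3}\right) = - \frac{2}{3} \approx -0.66667$)
$Q A = \left(- \frac{2}{3}\right) \left(- \frac{1}{42}\right) = \frac{1}{63}$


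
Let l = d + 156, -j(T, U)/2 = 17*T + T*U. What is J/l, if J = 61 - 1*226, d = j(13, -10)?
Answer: 165/26 ≈ 6.3462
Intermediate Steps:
j(T, U) = -34*T - 2*T*U (j(T, U) = -2*(17*T + T*U) = -34*T - 2*T*U)
d = -182 (d = -2*13*(17 - 10) = -2*13*7 = -182)
J = -165 (J = 61 - 226 = -165)
l = -26 (l = -182 + 156 = -26)
J/l = -165/(-26) = -165*(-1/26) = 165/26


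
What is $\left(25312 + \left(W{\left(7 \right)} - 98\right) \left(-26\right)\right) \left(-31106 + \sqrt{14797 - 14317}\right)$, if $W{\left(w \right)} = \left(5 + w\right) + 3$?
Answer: $-854481820 + 109880 \sqrt{30} \approx -8.5388 \cdot 10^{8}$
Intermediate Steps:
$W{\left(w \right)} = 8 + w$
$\left(25312 + \left(W{\left(7 \right)} - 98\right) \left(-26\right)\right) \left(-31106 + \sqrt{14797 - 14317}\right) = \left(25312 + \left(\left(8 + 7\right) - 98\right) \left(-26\right)\right) \left(-31106 + \sqrt{14797 - 14317}\right) = \left(25312 + \left(15 - 98\right) \left(-26\right)\right) \left(-31106 + \sqrt{480}\right) = \left(25312 - -2158\right) \left(-31106 + 4 \sqrt{30}\right) = \left(25312 + 2158\right) \left(-31106 + 4 \sqrt{30}\right) = 27470 \left(-31106 + 4 \sqrt{30}\right) = -854481820 + 109880 \sqrt{30}$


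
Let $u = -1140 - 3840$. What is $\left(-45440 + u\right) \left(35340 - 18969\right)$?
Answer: $-825425820$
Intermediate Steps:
$u = -4980$ ($u = -1140 - 3840 = -4980$)
$\left(-45440 + u\right) \left(35340 - 18969\right) = \left(-45440 - 4980\right) \left(35340 - 18969\right) = \left(-50420\right) 16371 = -825425820$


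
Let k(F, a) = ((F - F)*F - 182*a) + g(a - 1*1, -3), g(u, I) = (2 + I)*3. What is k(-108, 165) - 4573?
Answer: -34606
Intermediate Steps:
g(u, I) = 6 + 3*I
k(F, a) = -3 - 182*a (k(F, a) = ((F - F)*F - 182*a) + (6 + 3*(-3)) = (0*F - 182*a) + (6 - 9) = (0 - 182*a) - 3 = -182*a - 3 = -3 - 182*a)
k(-108, 165) - 4573 = (-3 - 182*165) - 4573 = (-3 - 30030) - 4573 = -30033 - 4573 = -34606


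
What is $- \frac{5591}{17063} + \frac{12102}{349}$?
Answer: $\frac{204545167}{5954987} \approx 34.349$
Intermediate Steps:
$- \frac{5591}{17063} + \frac{12102}{349} = \frac{204545167}{5954987}$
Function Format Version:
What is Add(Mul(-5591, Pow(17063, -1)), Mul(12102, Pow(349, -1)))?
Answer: Rational(204545167, 5954987) ≈ 34.349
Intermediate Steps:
Add(Mul(-5591, Pow(17063, -1)), Mul(12102, Pow(349, -1))) = Add(Mul(-5591, Rational(1, 17063)), Mul(12102, Rational(1, 349))) = Add(Rational(-5591, 17063), Rational(12102, 349)) = Rational(204545167, 5954987)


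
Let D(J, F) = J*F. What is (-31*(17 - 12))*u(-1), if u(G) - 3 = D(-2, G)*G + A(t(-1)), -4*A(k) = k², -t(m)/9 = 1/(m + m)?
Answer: 10075/16 ≈ 629.69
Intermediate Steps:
D(J, F) = F*J
t(m) = -9/(2*m) (t(m) = -9/(m + m) = -9*1/(2*m) = -9/(2*m))
A(k) = -k²/4
u(G) = -33/16 - 2*G² (u(G) = 3 + ((G*(-2))*G - (-9/2/(-1))²/4) = 3 + ((-2*G)*G - (-9/2*(-1))²/4) = 3 + (-2*G² - (9/2)²/4) = 3 + (-2*G² - ¼*81/4) = 3 + (-2*G² - 81/16) = 3 + (-81/16 - 2*G²) = -33/16 - 2*G²)
(-31*(17 - 12))*u(-1) = (-31*(17 - 12))*(-33/16 - 2*(-1)²) = (-31*5)*(-33/16 - 2*1) = -155*(-33/16 - 2) = -155*(-65/16) = 10075/16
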